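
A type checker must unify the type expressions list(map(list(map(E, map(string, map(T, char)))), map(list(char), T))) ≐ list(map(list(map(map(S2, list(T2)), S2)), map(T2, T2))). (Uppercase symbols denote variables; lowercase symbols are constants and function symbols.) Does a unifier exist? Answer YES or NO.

Decompose list/1: map(list(map(E, map(string, map(T, char)))), map(list(char), T)) ≐ map(list(map(map(S2, list(T2)), S2)), map(T2, T2)).
Decompose map/2: list(map(E, map(string, map(T, char)))) ≐ list(map(map(S2, list(T2)), S2)),  map(list(char), T) ≐ map(T2, T2).
Decompose list/1: map(E, map(string, map(T, char))) ≐ map(map(S2, list(T2)), S2).
Decompose map/2: E ≐ map(S2, list(T2)),  map(string, map(T, char)) ≐ S2.
Bind E := map(S2, list(T2)); no other remaining equation mentions E.
Bind S2 := map(string, map(T, char)); no other remaining equation mentions S2. Substituting into the earlier binding gives E := map(map(string, map(T, char)), list(T2)).
Decompose map/2: list(char) ≐ T2,  T ≐ T2.
Bind T2 := list(char); substituting into the remaining equation gives: T ≐ list(char). Substituting into the earlier binding gives E := map(map(string, map(T, char)), list(list(char))).
Bind T := list(char). Substituting into the earlier bindings gives E := map(map(string, map(list(char), char)), list(list(char))), S2 := map(string, map(list(char), char)).
No equations remain and no clash or occurs-check failure arose, so a unifier exists.

YES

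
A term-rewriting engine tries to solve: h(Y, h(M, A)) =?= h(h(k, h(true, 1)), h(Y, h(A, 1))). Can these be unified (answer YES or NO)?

NO

Decompose h/2: Y =?= h(k, h(true, 1)),  h(M, A) =?= h(Y, h(A, 1)).
Bind Y := h(k, h(true, 1)); substituting into the remaining equation gives: h(M, A) =?= h(h(k, h(true, 1)), h(A, 1)).
Decompose h/2: M =?= h(k, h(true, 1)),  A =?= h(A, 1).
Bind M := h(k, h(true, 1)); no other remaining equation mentions M.
Occurs check fails: A occurs in h(A, 1); the equation A =?= h(A, 1) has no finite solution.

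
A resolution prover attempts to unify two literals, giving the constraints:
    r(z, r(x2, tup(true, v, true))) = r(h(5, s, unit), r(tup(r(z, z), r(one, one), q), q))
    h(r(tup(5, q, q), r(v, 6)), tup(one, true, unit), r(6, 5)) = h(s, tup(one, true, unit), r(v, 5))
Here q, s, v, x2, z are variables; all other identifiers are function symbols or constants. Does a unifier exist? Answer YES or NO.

Decompose r/2: z = h(5, s, unit),  r(x2, tup(true, v, true)) = r(tup(r(z, z), r(one, one), q), q).
Bind z := h(5, s, unit); substituting into the one remaining equation that mentions z gives: r(x2, tup(true, v, true)) = r(tup(r(h(5, s, unit), h(5, s, unit)), r(one, one), q), q).
Decompose r/2: x2 = tup(r(h(5, s, unit), h(5, s, unit)), r(one, one), q),  tup(true, v, true) = q.
Bind x2 := tup(r(h(5, s, unit), h(5, s, unit)), r(one, one), q); no other remaining equation mentions x2.
Bind q := tup(true, v, true); substituting into the remaining equation gives: h(r(tup(5, tup(true, v, true), tup(true, v, true)), r(v, 6)), tup(one, true, unit), r(6, 5)) = h(s, tup(one, true, unit), r(v, 5)). Substituting into the earlier binding gives x2 := tup(r(h(5, s, unit), h(5, s, unit)), r(one, one), tup(true, v, true)).
Decompose h/3: r(tup(5, tup(true, v, true), tup(true, v, true)), r(v, 6)) = s,  tup(one, true, unit) = tup(one, true, unit),  r(6, 5) = r(v, 5).
Bind s := r(tup(5, tup(true, v, true), tup(true, v, true)), r(v, 6)); no other remaining equation mentions s. Substituting into the earlier bindings gives z := h(5, r(tup(5, tup(true, v, true), tup(true, v, true)), r(v, 6)), unit), x2 := tup(r(h(5, r(tup(5, tup(true, v, true), tup(true, v, true)), r(v, 6)), unit), h(5, r(tup(5, tup(true, v, true), tup(true, v, true)), r(v, 6)), unit)), r(one, one), tup(true, v, true)).
Delete trivial equation tup(one, true, unit) = tup(one, true, unit).
Decompose r/2: 6 = v,  5 = 5.
Bind v := 6; no other remaining equation mentions v. Substituting into the earlier bindings gives z := h(5, r(tup(5, tup(true, 6, true), tup(true, 6, true)), r(6, 6)), unit), x2 := tup(r(h(5, r(tup(5, tup(true, 6, true), tup(true, 6, true)), r(6, 6)), unit), h(5, r(tup(5, tup(true, 6, true), tup(true, 6, true)), r(6, 6)), unit)), r(one, one), tup(true, 6, true)), q := tup(true, 6, true), s := r(tup(5, tup(true, 6, true), tup(true, 6, true)), r(6, 6)).
Delete trivial equation 5 = 5.
No equations remain and no clash or occurs-check failure arose, so a unifier exists.

YES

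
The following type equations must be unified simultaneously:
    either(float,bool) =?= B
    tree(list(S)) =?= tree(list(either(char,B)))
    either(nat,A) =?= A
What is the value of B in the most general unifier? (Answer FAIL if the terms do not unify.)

Bind B := either(float,bool); substituting into the one remaining equation that mentions B gives: tree(list(S)) =?= tree(list(either(char,either(float,bool)))).
Decompose tree/1: list(S) =?= list(either(char,either(float,bool))).
Decompose list/1: S =?= either(char,either(float,bool)).
Bind S := either(char,either(float,bool)); no other remaining equation mentions S.
Occurs check fails: A occurs in either(nat,A); the equation A =?= either(nat,A) has no finite solution.

FAIL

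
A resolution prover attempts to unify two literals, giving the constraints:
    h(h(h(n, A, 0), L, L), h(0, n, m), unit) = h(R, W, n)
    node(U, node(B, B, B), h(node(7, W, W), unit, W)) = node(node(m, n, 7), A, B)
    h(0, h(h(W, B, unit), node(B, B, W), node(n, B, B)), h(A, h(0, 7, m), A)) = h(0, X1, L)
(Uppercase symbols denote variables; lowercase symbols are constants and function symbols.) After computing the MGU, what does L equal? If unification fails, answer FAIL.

Decompose h/3: h(h(n, A, 0), L, L) = R,  h(0, n, m) = W,  unit = n.
Bind R := h(h(n, A, 0), L, L); no other remaining equation mentions R.
Bind W := h(0, n, m); substituting into the 2 remaining equations that mention W gives: node(U, node(B, B, B), h(node(7, h(0, n, m), h(0, n, m)), unit, h(0, n, m))) = node(node(m, n, 7), A, B),  h(0, h(h(h(0, n, m), B, unit), node(B, B, h(0, n, m)), node(n, B, B)), h(A, h(0, 7, m), A)) = h(0, X1, L).
Clash: constants unit and n differ; no unifier exists.

FAIL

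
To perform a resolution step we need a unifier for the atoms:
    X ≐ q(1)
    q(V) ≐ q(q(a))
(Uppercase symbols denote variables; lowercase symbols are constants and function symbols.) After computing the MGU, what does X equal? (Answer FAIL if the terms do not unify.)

Bind X := q(1); no other remaining equation mentions X.
Decompose q/1: V ≐ q(a).
Bind V := q(a).
MGU = { X := q(1), V := q(a) }, so X := q(1).

q(1)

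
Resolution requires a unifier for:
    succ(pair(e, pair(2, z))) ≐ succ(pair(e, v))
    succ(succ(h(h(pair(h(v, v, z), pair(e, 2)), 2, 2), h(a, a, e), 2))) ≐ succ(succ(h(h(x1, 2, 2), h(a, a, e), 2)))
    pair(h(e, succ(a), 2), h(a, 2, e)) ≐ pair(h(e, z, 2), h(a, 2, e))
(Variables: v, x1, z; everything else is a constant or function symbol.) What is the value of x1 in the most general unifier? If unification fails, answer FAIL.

pair(h(pair(2, succ(a)), pair(2, succ(a)), succ(a)), pair(e, 2))

Decompose succ/1: pair(e, pair(2, z)) ≐ pair(e, v).
Decompose pair/2: e ≐ e,  pair(2, z) ≐ v.
Delete trivial equation e ≐ e.
Bind v := pair(2, z); substituting into the one remaining equation that mentions v gives: succ(succ(h(h(pair(h(pair(2, z), pair(2, z), z), pair(e, 2)), 2, 2), h(a, a, e), 2))) ≐ succ(succ(h(h(x1, 2, 2), h(a, a, e), 2))).
Decompose succ/1: succ(h(h(pair(h(pair(2, z), pair(2, z), z), pair(e, 2)), 2, 2), h(a, a, e), 2)) ≐ succ(h(h(x1, 2, 2), h(a, a, e), 2)).
Decompose succ/1: h(h(pair(h(pair(2, z), pair(2, z), z), pair(e, 2)), 2, 2), h(a, a, e), 2) ≐ h(h(x1, 2, 2), h(a, a, e), 2).
Decompose h/3: h(pair(h(pair(2, z), pair(2, z), z), pair(e, 2)), 2, 2) ≐ h(x1, 2, 2),  h(a, a, e) ≐ h(a, a, e),  2 ≐ 2.
Decompose h/3: pair(h(pair(2, z), pair(2, z), z), pair(e, 2)) ≐ x1,  2 ≐ 2,  2 ≐ 2.
Bind x1 := pair(h(pair(2, z), pair(2, z), z), pair(e, 2)); no other remaining equation mentions x1.
Delete trivial equation 2 ≐ 2.
Delete trivial equation 2 ≐ 2.
Delete trivial equation h(a, a, e) ≐ h(a, a, e).
Delete trivial equation 2 ≐ 2.
Decompose pair/2: h(e, succ(a), 2) ≐ h(e, z, 2),  h(a, 2, e) ≐ h(a, 2, e).
Decompose h/3: e ≐ e,  succ(a) ≐ z,  2 ≐ 2.
Delete trivial equation e ≐ e.
Bind z := succ(a); no other remaining equation mentions z. Substituting into the earlier bindings gives v := pair(2, succ(a)), x1 := pair(h(pair(2, succ(a)), pair(2, succ(a)), succ(a)), pair(e, 2)).
Delete trivial equation 2 ≐ 2.
Delete trivial equation h(a, 2, e) ≐ h(a, 2, e).
MGU = { v ↦ pair(2, succ(a)), x1 ↦ pair(h(pair(2, succ(a)), pair(2, succ(a)), succ(a)), pair(e, 2)), z ↦ succ(a) }, so x1 ↦ pair(h(pair(2, succ(a)), pair(2, succ(a)), succ(a)), pair(e, 2)).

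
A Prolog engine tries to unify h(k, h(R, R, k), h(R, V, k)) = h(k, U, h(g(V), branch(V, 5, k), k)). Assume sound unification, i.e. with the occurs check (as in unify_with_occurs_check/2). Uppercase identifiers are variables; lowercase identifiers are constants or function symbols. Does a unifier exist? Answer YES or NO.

NO

Decompose h/3: k = k,  h(R, R, k) = U,  h(R, V, k) = h(g(V), branch(V, 5, k), k).
Delete trivial equation k = k.
Bind U := h(R, R, k); no other remaining equation mentions U.
Decompose h/3: R = g(V),  V = branch(V, 5, k),  k = k.
Bind R := g(V); no other remaining equation mentions R. Substituting into the earlier binding gives U := h(g(V), g(V), k).
Occurs check fails: V occurs in branch(V, 5, k); the equation V = branch(V, 5, k) has no finite solution.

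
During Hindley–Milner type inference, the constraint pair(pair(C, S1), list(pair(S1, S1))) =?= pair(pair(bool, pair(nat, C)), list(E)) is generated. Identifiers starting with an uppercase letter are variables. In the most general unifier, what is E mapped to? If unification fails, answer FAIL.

pair(pair(nat, bool), pair(nat, bool))

Decompose pair/2: pair(C, S1) =?= pair(bool, pair(nat, C)),  list(pair(S1, S1)) =?= list(E).
Decompose pair/2: C =?= bool,  S1 =?= pair(nat, C).
Bind C := bool; substituting into the one remaining equation that mentions C gives: S1 =?= pair(nat, bool).
Bind S1 := pair(nat, bool); substituting into the remaining equation gives: list(pair(pair(nat, bool), pair(nat, bool))) =?= list(E).
Decompose list/1: pair(pair(nat, bool), pair(nat, bool)) =?= E.
Bind E := pair(pair(nat, bool), pair(nat, bool)).
MGU = { C -> bool, S1 -> pair(nat, bool), E -> pair(pair(nat, bool), pair(nat, bool)) }, so E -> pair(pair(nat, bool), pair(nat, bool)).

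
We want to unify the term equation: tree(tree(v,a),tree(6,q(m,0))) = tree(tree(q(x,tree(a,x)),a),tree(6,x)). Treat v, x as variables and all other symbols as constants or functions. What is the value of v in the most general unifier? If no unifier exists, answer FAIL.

q(q(m,0),tree(a,q(m,0)))

Decompose tree/2: tree(v,a) = tree(q(x,tree(a,x)),a),  tree(6,q(m,0)) = tree(6,x).
Decompose tree/2: v = q(x,tree(a,x)),  a = a.
Bind v := q(x,tree(a,x)); no other remaining equation mentions v.
Delete trivial equation a = a.
Decompose tree/2: 6 = 6,  q(m,0) = x.
Delete trivial equation 6 = 6.
Bind x := q(m,0). Substituting into the earlier binding gives v := q(q(m,0),tree(a,q(m,0))).
MGU = { v ↦ q(q(m,0),tree(a,q(m,0))), x ↦ q(m,0) }, so v ↦ q(q(m,0),tree(a,q(m,0))).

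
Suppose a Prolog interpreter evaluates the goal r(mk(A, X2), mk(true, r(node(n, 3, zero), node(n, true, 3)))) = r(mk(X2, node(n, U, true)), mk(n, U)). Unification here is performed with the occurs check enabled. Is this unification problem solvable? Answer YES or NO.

NO

Decompose r/2: mk(A, X2) = mk(X2, node(n, U, true)),  mk(true, r(node(n, 3, zero), node(n, true, 3))) = mk(n, U).
Decompose mk/2: A = X2,  X2 = node(n, U, true).
Bind A := X2; no other remaining equation mentions A.
Bind X2 := node(n, U, true); no other remaining equation mentions X2. Substituting into the earlier binding gives A := node(n, U, true).
Decompose mk/2: true = n,  r(node(n, 3, zero), node(n, true, 3)) = U.
Clash: constants true and n differ; no unifier exists.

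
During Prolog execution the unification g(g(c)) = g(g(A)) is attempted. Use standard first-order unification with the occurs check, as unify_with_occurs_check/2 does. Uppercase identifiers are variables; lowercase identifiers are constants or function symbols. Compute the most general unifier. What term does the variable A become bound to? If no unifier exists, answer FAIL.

c

Decompose g/1: g(c) = g(A).
Decompose g/1: c = A.
Bind A := c.
MGU = { A ↦ c }, so A ↦ c.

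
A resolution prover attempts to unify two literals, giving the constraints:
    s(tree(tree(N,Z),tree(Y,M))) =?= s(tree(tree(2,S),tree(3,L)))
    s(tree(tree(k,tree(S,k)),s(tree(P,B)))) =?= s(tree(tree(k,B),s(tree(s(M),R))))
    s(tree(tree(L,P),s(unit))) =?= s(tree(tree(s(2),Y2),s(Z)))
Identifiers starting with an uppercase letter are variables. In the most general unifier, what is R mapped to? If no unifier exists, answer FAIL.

tree(unit,k)

Decompose s/1: tree(tree(N,Z),tree(Y,M)) =?= tree(tree(2,S),tree(3,L)).
Decompose tree/2: tree(N,Z) =?= tree(2,S),  tree(Y,M) =?= tree(3,L).
Decompose tree/2: N =?= 2,  Z =?= S.
Bind N := 2; no other remaining equation mentions N.
Bind Z := S; substituting into the one remaining equation that mentions Z gives: s(tree(tree(L,P),s(unit))) =?= s(tree(tree(s(2),Y2),s(S))).
Decompose tree/2: Y =?= 3,  M =?= L.
Bind Y := 3; no other remaining equation mentions Y.
Bind M := L; substituting into the one remaining equation that mentions M gives: s(tree(tree(k,tree(S,k)),s(tree(P,B)))) =?= s(tree(tree(k,B),s(tree(s(L),R)))).
Decompose s/1: tree(tree(k,tree(S,k)),s(tree(P,B))) =?= tree(tree(k,B),s(tree(s(L),R))).
Decompose tree/2: tree(k,tree(S,k)) =?= tree(k,B),  s(tree(P,B)) =?= s(tree(s(L),R)).
Decompose tree/2: k =?= k,  tree(S,k) =?= B.
Delete trivial equation k =?= k.
Bind B := tree(S,k); substituting into the one remaining equation that mentions B gives: s(tree(P,tree(S,k))) =?= s(tree(s(L),R)).
Decompose s/1: tree(P,tree(S,k)) =?= tree(s(L),R).
Decompose tree/2: P =?= s(L),  tree(S,k) =?= R.
Bind P := s(L); substituting into the one remaining equation that mentions P gives: s(tree(tree(L,s(L)),s(unit))) =?= s(tree(tree(s(2),Y2),s(S))).
Bind R := tree(S,k); no other remaining equation mentions R.
Decompose s/1: tree(tree(L,s(L)),s(unit)) =?= tree(tree(s(2),Y2),s(S)).
Decompose tree/2: tree(L,s(L)) =?= tree(s(2),Y2),  s(unit) =?= s(S).
Decompose tree/2: L =?= s(2),  s(L) =?= Y2.
Bind L := s(2); substituting into the one remaining equation that mentions L gives: s(s(2)) =?= Y2. Substituting into the earlier bindings gives M := s(2), P := s(s(2)).
Bind Y2 := s(s(2)); no other remaining equation mentions Y2.
Decompose s/1: unit =?= S.
Bind S := unit. Substituting into the earlier bindings gives Z := unit, B := tree(unit,k), R := tree(unit,k).
MGU = { N ↦ 2, Z ↦ unit, Y ↦ 3, M ↦ s(2), B ↦ tree(unit,k), P ↦ s(s(2)), R ↦ tree(unit,k), L ↦ s(2), Y2 ↦ s(s(2)), S ↦ unit }, so R ↦ tree(unit,k).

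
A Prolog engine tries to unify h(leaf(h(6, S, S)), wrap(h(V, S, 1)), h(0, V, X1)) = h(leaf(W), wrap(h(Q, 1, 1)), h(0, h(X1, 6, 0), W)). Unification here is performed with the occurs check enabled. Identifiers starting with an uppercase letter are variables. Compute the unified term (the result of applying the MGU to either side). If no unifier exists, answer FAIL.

Decompose h/3: leaf(h(6, S, S)) = leaf(W),  wrap(h(V, S, 1)) = wrap(h(Q, 1, 1)),  h(0, V, X1) = h(0, h(X1, 6, 0), W).
Decompose leaf/1: h(6, S, S) = W.
Bind W := h(6, S, S); substituting into the one remaining equation that mentions W gives: h(0, V, X1) = h(0, h(X1, 6, 0), h(6, S, S)).
Decompose wrap/1: h(V, S, 1) = h(Q, 1, 1).
Decompose h/3: V = Q,  S = 1,  1 = 1.
Bind V := Q; substituting into the one remaining equation that mentions V gives: h(0, Q, X1) = h(0, h(X1, 6, 0), h(6, S, S)).
Bind S := 1; substituting into the one remaining equation that mentions S gives: h(0, Q, X1) = h(0, h(X1, 6, 0), h(6, 1, 1)). Substituting into the earlier binding gives W := h(6, 1, 1).
Delete trivial equation 1 = 1.
Decompose h/3: 0 = 0,  Q = h(X1, 6, 0),  X1 = h(6, 1, 1).
Delete trivial equation 0 = 0.
Bind Q := h(X1, 6, 0); no other remaining equation mentions Q. Substituting into the earlier binding gives V := h(X1, 6, 0).
Bind X1 := h(6, 1, 1). Substituting into the earlier bindings gives V := h(h(6, 1, 1), 6, 0), Q := h(h(6, 1, 1), 6, 0).
Applying the MGU to either side gives h(leaf(h(6, 1, 1)), wrap(h(h(h(6, 1, 1), 6, 0), 1, 1)), h(0, h(h(6, 1, 1), 6, 0), h(6, 1, 1))).

h(leaf(h(6, 1, 1)), wrap(h(h(h(6, 1, 1), 6, 0), 1, 1)), h(0, h(h(6, 1, 1), 6, 0), h(6, 1, 1)))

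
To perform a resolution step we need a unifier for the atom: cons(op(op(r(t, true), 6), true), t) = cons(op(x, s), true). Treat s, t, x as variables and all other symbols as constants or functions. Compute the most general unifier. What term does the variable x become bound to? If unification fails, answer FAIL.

Decompose cons/2: op(op(r(t, true), 6), true) = op(x, s),  t = true.
Decompose op/2: op(r(t, true), 6) = x,  true = s.
Bind x := op(r(t, true), 6); no other remaining equation mentions x.
Bind s := true; no other remaining equation mentions s.
Bind t := true. Substituting into the earlier binding gives x := op(r(true, true), 6).
MGU = { x := op(r(true, true), 6), s := true, t := true }, so x := op(r(true, true), 6).

op(r(true, true), 6)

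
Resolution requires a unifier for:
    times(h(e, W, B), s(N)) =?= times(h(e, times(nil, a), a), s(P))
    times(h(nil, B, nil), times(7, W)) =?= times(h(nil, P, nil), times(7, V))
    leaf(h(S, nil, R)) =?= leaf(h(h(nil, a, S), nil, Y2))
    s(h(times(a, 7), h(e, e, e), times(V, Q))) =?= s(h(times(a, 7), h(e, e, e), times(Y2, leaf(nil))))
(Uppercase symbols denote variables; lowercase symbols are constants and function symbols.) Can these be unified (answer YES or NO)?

Decompose times/2: h(e, W, B) =?= h(e, times(nil, a), a),  s(N) =?= s(P).
Decompose h/3: e =?= e,  W =?= times(nil, a),  B =?= a.
Delete trivial equation e =?= e.
Bind W := times(nil, a); substituting into the one remaining equation that mentions W gives: times(h(nil, B, nil), times(7, times(nil, a))) =?= times(h(nil, P, nil), times(7, V)).
Bind B := a; substituting into the one remaining equation that mentions B gives: times(h(nil, a, nil), times(7, times(nil, a))) =?= times(h(nil, P, nil), times(7, V)).
Decompose s/1: N =?= P.
Bind N := P; no other remaining equation mentions N.
Decompose times/2: h(nil, a, nil) =?= h(nil, P, nil),  times(7, times(nil, a)) =?= times(7, V).
Decompose h/3: nil =?= nil,  a =?= P,  nil =?= nil.
Delete trivial equation nil =?= nil.
Bind P := a; no other remaining equation mentions P. Substituting into the earlier binding gives N := a.
Delete trivial equation nil =?= nil.
Decompose times/2: 7 =?= 7,  times(nil, a) =?= V.
Delete trivial equation 7 =?= 7.
Bind V := times(nil, a); substituting into the one remaining equation that mentions V gives: s(h(times(a, 7), h(e, e, e), times(times(nil, a), Q))) =?= s(h(times(a, 7), h(e, e, e), times(Y2, leaf(nil)))).
Decompose leaf/1: h(S, nil, R) =?= h(h(nil, a, S), nil, Y2).
Decompose h/3: S =?= h(nil, a, S),  nil =?= nil,  R =?= Y2.
Occurs check fails: S occurs in h(nil, a, S); the equation S =?= h(nil, a, S) has no finite solution.

NO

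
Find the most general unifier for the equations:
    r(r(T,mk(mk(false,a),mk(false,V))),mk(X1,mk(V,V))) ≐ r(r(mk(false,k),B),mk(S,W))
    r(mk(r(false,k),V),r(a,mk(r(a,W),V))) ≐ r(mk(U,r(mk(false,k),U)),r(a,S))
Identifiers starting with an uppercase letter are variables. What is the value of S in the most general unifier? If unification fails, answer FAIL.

Decompose r/2: r(T,mk(mk(false,a),mk(false,V))) ≐ r(mk(false,k),B),  mk(X1,mk(V,V)) ≐ mk(S,W).
Decompose r/2: T ≐ mk(false,k),  mk(mk(false,a),mk(false,V)) ≐ B.
Bind T := mk(false,k); no other remaining equation mentions T.
Bind B := mk(mk(false,a),mk(false,V)); no other remaining equation mentions B.
Decompose mk/2: X1 ≐ S,  mk(V,V) ≐ W.
Bind X1 := S; no other remaining equation mentions X1.
Bind W := mk(V,V); substituting into the remaining equation gives: r(mk(r(false,k),V),r(a,mk(r(a,mk(V,V)),V))) ≐ r(mk(U,r(mk(false,k),U)),r(a,S)).
Decompose r/2: mk(r(false,k),V) ≐ mk(U,r(mk(false,k),U)),  r(a,mk(r(a,mk(V,V)),V)) ≐ r(a,S).
Decompose mk/2: r(false,k) ≐ U,  V ≐ r(mk(false,k),U).
Bind U := r(false,k); substituting into the one remaining equation that mentions U gives: V ≐ r(mk(false,k),r(false,k)).
Bind V := r(mk(false,k),r(false,k)); substituting into the remaining equation gives: r(a,mk(r(a,mk(r(mk(false,k),r(false,k)),r(mk(false,k),r(false,k)))),r(mk(false,k),r(false,k)))) ≐ r(a,S). Substituting into the earlier bindings gives B := mk(mk(false,a),mk(false,r(mk(false,k),r(false,k)))), W := mk(r(mk(false,k),r(false,k)),r(mk(false,k),r(false,k))).
Decompose r/2: a ≐ a,  mk(r(a,mk(r(mk(false,k),r(false,k)),r(mk(false,k),r(false,k)))),r(mk(false,k),r(false,k))) ≐ S.
Delete trivial equation a ≐ a.
Bind S := mk(r(a,mk(r(mk(false,k),r(false,k)),r(mk(false,k),r(false,k)))),r(mk(false,k),r(false,k))). Substituting into the earlier binding gives X1 := mk(r(a,mk(r(mk(false,k),r(false,k)),r(mk(false,k),r(false,k)))),r(mk(false,k),r(false,k))).
MGU = { T := mk(false,k), B := mk(mk(false,a),mk(false,r(mk(false,k),r(false,k)))), X1 := mk(r(a,mk(r(mk(false,k),r(false,k)),r(mk(false,k),r(false,k)))),r(mk(false,k),r(false,k))), W := mk(r(mk(false,k),r(false,k)),r(mk(false,k),r(false,k))), U := r(false,k), V := r(mk(false,k),r(false,k)), S := mk(r(a,mk(r(mk(false,k),r(false,k)),r(mk(false,k),r(false,k)))),r(mk(false,k),r(false,k))) }, so S := mk(r(a,mk(r(mk(false,k),r(false,k)),r(mk(false,k),r(false,k)))),r(mk(false,k),r(false,k))).

mk(r(a,mk(r(mk(false,k),r(false,k)),r(mk(false,k),r(false,k)))),r(mk(false,k),r(false,k)))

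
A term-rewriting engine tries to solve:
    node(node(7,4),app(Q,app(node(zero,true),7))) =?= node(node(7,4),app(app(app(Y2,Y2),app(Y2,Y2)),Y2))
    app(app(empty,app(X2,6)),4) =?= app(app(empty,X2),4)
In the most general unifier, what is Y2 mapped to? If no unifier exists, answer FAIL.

FAIL

Decompose node/2: node(7,4) =?= node(7,4),  app(Q,app(node(zero,true),7)) =?= app(app(app(Y2,Y2),app(Y2,Y2)),Y2).
Delete trivial equation node(7,4) =?= node(7,4).
Decompose app/2: Q =?= app(app(Y2,Y2),app(Y2,Y2)),  app(node(zero,true),7) =?= Y2.
Bind Q := app(app(Y2,Y2),app(Y2,Y2)); no other remaining equation mentions Q.
Bind Y2 := app(node(zero,true),7); no other remaining equation mentions Y2. Substituting into the earlier binding gives Q := app(app(app(node(zero,true),7),app(node(zero,true),7)),app(app(node(zero,true),7),app(node(zero,true),7))).
Decompose app/2: app(empty,app(X2,6)) =?= app(empty,X2),  4 =?= 4.
Decompose app/2: empty =?= empty,  app(X2,6) =?= X2.
Delete trivial equation empty =?= empty.
Occurs check fails: X2 occurs in app(X2,6); the equation X2 =?= app(X2,6) has no finite solution.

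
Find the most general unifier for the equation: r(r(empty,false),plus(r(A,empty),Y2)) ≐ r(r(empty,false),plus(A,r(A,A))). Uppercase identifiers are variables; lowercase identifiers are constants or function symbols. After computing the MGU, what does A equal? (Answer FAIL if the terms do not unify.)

FAIL

Decompose r/2: r(empty,false) ≐ r(empty,false),  plus(r(A,empty),Y2) ≐ plus(A,r(A,A)).
Delete trivial equation r(empty,false) ≐ r(empty,false).
Decompose plus/2: r(A,empty) ≐ A,  Y2 ≐ r(A,A).
Occurs check fails: A occurs in r(A,empty); the equation A ≐ r(A,empty) has no finite solution.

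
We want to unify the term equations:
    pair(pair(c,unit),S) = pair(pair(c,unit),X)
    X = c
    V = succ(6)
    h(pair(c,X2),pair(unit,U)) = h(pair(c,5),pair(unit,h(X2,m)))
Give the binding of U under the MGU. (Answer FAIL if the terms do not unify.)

h(5,m)

Decompose pair/2: pair(c,unit) = pair(c,unit),  S = X.
Delete trivial equation pair(c,unit) = pair(c,unit).
Bind S := X; no other remaining equation mentions S.
Bind X := c; no other remaining equation mentions X. Substituting into the earlier binding gives S := c.
Bind V := succ(6); no other remaining equation mentions V.
Decompose h/2: pair(c,X2) = pair(c,5),  pair(unit,U) = pair(unit,h(X2,m)).
Decompose pair/2: c = c,  X2 = 5.
Delete trivial equation c = c.
Bind X2 := 5; substituting into the remaining equation gives: pair(unit,U) = pair(unit,h(5,m)).
Decompose pair/2: unit = unit,  U = h(5,m).
Delete trivial equation unit = unit.
Bind U := h(5,m).
MGU = { S := c, X := c, V := succ(6), X2 := 5, U := h(5,m) }, so U := h(5,m).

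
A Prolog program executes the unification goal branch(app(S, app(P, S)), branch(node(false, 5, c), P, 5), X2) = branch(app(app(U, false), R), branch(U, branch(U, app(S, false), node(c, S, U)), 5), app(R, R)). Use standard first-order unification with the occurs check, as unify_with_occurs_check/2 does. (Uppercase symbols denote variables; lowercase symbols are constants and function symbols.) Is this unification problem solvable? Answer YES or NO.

YES

Decompose branch/3: app(S, app(P, S)) = app(app(U, false), R),  branch(node(false, 5, c), P, 5) = branch(U, branch(U, app(S, false), node(c, S, U)), 5),  X2 = app(R, R).
Decompose app/2: S = app(U, false),  app(P, S) = R.
Bind S := app(U, false); substituting into the 2 remaining equations that mention S gives: app(P, app(U, false)) = R,  branch(node(false, 5, c), P, 5) = branch(U, branch(U, app(app(U, false), false), node(c, app(U, false), U)), 5).
Bind R := app(P, app(U, false)); substituting into the one remaining equation that mentions R gives: X2 = app(app(P, app(U, false)), app(P, app(U, false))).
Decompose branch/3: node(false, 5, c) = U,  P = branch(U, app(app(U, false), false), node(c, app(U, false), U)),  5 = 5.
Bind U := node(false, 5, c); substituting into the 2 remaining equations that mention U gives: P = branch(node(false, 5, c), app(app(node(false, 5, c), false), false), node(c, app(node(false, 5, c), false), node(false, 5, c))),  X2 = app(app(P, app(node(false, 5, c), false)), app(P, app(node(false, 5, c), false))). Substituting into the earlier bindings gives S := app(node(false, 5, c), false), R := app(P, app(node(false, 5, c), false)).
Bind P := branch(node(false, 5, c), app(app(node(false, 5, c), false), false), node(c, app(node(false, 5, c), false), node(false, 5, c))); substituting into the one remaining equation that mentions P gives: X2 = app(app(branch(node(false, 5, c), app(app(node(false, 5, c), false), false), node(c, app(node(false, 5, c), false), node(false, 5, c))), app(node(false, 5, c), false)), app(branch(node(false, 5, c), app(app(node(false, 5, c), false), false), node(c, app(node(false, 5, c), false), node(false, 5, c))), app(node(false, 5, c), false))). Substituting into the earlier binding gives R := app(branch(node(false, 5, c), app(app(node(false, 5, c), false), false), node(c, app(node(false, 5, c), false), node(false, 5, c))), app(node(false, 5, c), false)).
Delete trivial equation 5 = 5.
Bind X2 := app(app(branch(node(false, 5, c), app(app(node(false, 5, c), false), false), node(c, app(node(false, 5, c), false), node(false, 5, c))), app(node(false, 5, c), false)), app(branch(node(false, 5, c), app(app(node(false, 5, c), false), false), node(c, app(node(false, 5, c), false), node(false, 5, c))), app(node(false, 5, c), false))).
No equations remain and no clash or occurs-check failure arose, so a unifier exists.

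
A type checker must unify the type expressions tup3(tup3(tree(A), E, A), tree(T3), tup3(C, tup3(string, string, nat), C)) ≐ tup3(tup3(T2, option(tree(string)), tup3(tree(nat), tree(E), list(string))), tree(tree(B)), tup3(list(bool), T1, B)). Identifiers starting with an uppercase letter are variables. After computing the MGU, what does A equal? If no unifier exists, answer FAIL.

tup3(tree(nat), tree(option(tree(string))), list(string))

Decompose tup3/3: tup3(tree(A), E, A) ≐ tup3(T2, option(tree(string)), tup3(tree(nat), tree(E), list(string))),  tree(T3) ≐ tree(tree(B)),  tup3(C, tup3(string, string, nat), C) ≐ tup3(list(bool), T1, B).
Decompose tup3/3: tree(A) ≐ T2,  E ≐ option(tree(string)),  A ≐ tup3(tree(nat), tree(E), list(string)).
Bind T2 := tree(A); no other remaining equation mentions T2.
Bind E := option(tree(string)); substituting into the one remaining equation that mentions E gives: A ≐ tup3(tree(nat), tree(option(tree(string))), list(string)).
Bind A := tup3(tree(nat), tree(option(tree(string))), list(string)); no other remaining equation mentions A. Substituting into the earlier binding gives T2 := tree(tup3(tree(nat), tree(option(tree(string))), list(string))).
Decompose tree/1: T3 ≐ tree(B).
Bind T3 := tree(B); no other remaining equation mentions T3.
Decompose tup3/3: C ≐ list(bool),  tup3(string, string, nat) ≐ T1,  C ≐ B.
Bind C := list(bool); substituting into the one remaining equation that mentions C gives: list(bool) ≐ B.
Bind T1 := tup3(string, string, nat); no other remaining equation mentions T1.
Bind B := list(bool). Substituting into the earlier binding gives T3 := tree(list(bool)).
MGU = { T2 ↦ tree(tup3(tree(nat), tree(option(tree(string))), list(string))), E ↦ option(tree(string)), A ↦ tup3(tree(nat), tree(option(tree(string))), list(string)), T3 ↦ tree(list(bool)), C ↦ list(bool), T1 ↦ tup3(string, string, nat), B ↦ list(bool) }, so A ↦ tup3(tree(nat), tree(option(tree(string))), list(string)).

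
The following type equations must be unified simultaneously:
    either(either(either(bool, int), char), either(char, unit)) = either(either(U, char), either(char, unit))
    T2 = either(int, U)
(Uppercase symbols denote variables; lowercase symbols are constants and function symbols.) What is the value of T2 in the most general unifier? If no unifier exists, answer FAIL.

either(int, either(bool, int))

Decompose either/2: either(either(bool, int), char) = either(U, char),  either(char, unit) = either(char, unit).
Decompose either/2: either(bool, int) = U,  char = char.
Bind U := either(bool, int); substituting into the one remaining equation that mentions U gives: T2 = either(int, either(bool, int)).
Delete trivial equation char = char.
Delete trivial equation either(char, unit) = either(char, unit).
Bind T2 := either(int, either(bool, int)).
MGU = { U := either(bool, int), T2 := either(int, either(bool, int)) }, so T2 := either(int, either(bool, int)).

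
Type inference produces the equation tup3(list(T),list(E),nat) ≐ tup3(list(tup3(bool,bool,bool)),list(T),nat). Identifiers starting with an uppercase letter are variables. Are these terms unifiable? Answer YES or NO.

YES

Decompose tup3/3: list(T) ≐ list(tup3(bool,bool,bool)),  list(E) ≐ list(T),  nat ≐ nat.
Decompose list/1: T ≐ tup3(bool,bool,bool).
Bind T := tup3(bool,bool,bool); substituting into the one remaining equation that mentions T gives: list(E) ≐ list(tup3(bool,bool,bool)).
Decompose list/1: E ≐ tup3(bool,bool,bool).
Bind E := tup3(bool,bool,bool); no other remaining equation mentions E.
Delete trivial equation nat ≐ nat.
No equations remain and no clash or occurs-check failure arose, so a unifier exists.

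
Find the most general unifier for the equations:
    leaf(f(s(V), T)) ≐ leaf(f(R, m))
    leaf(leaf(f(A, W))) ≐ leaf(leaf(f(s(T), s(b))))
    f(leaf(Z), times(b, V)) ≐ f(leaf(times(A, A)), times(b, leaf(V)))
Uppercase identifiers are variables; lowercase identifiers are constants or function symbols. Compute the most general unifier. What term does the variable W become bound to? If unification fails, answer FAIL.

Decompose leaf/1: f(s(V), T) ≐ f(R, m).
Decompose f/2: s(V) ≐ R,  T ≐ m.
Bind R := s(V); no other remaining equation mentions R.
Bind T := m; substituting into the one remaining equation that mentions T gives: leaf(leaf(f(A, W))) ≐ leaf(leaf(f(s(m), s(b)))).
Decompose leaf/1: leaf(f(A, W)) ≐ leaf(f(s(m), s(b))).
Decompose leaf/1: f(A, W) ≐ f(s(m), s(b)).
Decompose f/2: A ≐ s(m),  W ≐ s(b).
Bind A := s(m); substituting into the one remaining equation that mentions A gives: f(leaf(Z), times(b, V)) ≐ f(leaf(times(s(m), s(m))), times(b, leaf(V))).
Bind W := s(b); no other remaining equation mentions W.
Decompose f/2: leaf(Z) ≐ leaf(times(s(m), s(m))),  times(b, V) ≐ times(b, leaf(V)).
Decompose leaf/1: Z ≐ times(s(m), s(m)).
Bind Z := times(s(m), s(m)); no other remaining equation mentions Z.
Decompose times/2: b ≐ b,  V ≐ leaf(V).
Delete trivial equation b ≐ b.
Occurs check fails: V occurs in leaf(V); the equation V ≐ leaf(V) has no finite solution.

FAIL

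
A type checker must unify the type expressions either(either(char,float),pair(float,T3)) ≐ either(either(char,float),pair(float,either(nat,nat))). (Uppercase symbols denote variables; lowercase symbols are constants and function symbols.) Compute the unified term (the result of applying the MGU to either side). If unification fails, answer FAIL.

Decompose either/2: either(char,float) ≐ either(char,float),  pair(float,T3) ≐ pair(float,either(nat,nat)).
Delete trivial equation either(char,float) ≐ either(char,float).
Decompose pair/2: float ≐ float,  T3 ≐ either(nat,nat).
Delete trivial equation float ≐ float.
Bind T3 := either(nat,nat).
Applying the MGU to either side gives either(either(char,float),pair(float,either(nat,nat))).

either(either(char,float),pair(float,either(nat,nat)))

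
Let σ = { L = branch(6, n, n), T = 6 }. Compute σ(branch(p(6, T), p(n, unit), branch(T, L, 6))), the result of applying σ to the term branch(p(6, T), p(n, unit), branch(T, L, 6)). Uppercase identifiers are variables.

Replace each occurrence of L with branch(6, n, n).
Replace each occurrence of T with 6.
Result: branch(p(6, 6), p(n, unit), branch(6, branch(6, n, n), 6)).

branch(p(6, 6), p(n, unit), branch(6, branch(6, n, n), 6))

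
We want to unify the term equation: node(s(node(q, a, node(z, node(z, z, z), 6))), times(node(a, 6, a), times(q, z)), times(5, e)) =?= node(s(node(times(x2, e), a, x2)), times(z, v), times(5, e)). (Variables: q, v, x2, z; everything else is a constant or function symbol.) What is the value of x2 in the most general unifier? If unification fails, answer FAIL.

node(node(a, 6, a), node(node(a, 6, a), node(a, 6, a), node(a, 6, a)), 6)

Decompose node/3: s(node(q, a, node(z, node(z, z, z), 6))) =?= s(node(times(x2, e), a, x2)),  times(node(a, 6, a), times(q, z)) =?= times(z, v),  times(5, e) =?= times(5, e).
Decompose s/1: node(q, a, node(z, node(z, z, z), 6)) =?= node(times(x2, e), a, x2).
Decompose node/3: q =?= times(x2, e),  a =?= a,  node(z, node(z, z, z), 6) =?= x2.
Bind q := times(x2, e); substituting into the one remaining equation that mentions q gives: times(node(a, 6, a), times(times(x2, e), z)) =?= times(z, v).
Delete trivial equation a =?= a.
Bind x2 := node(z, node(z, z, z), 6); substituting into the one remaining equation that mentions x2 gives: times(node(a, 6, a), times(times(node(z, node(z, z, z), 6), e), z)) =?= times(z, v). Substituting into the earlier binding gives q := times(node(z, node(z, z, z), 6), e).
Decompose times/2: node(a, 6, a) =?= z,  times(times(node(z, node(z, z, z), 6), e), z) =?= v.
Bind z := node(a, 6, a); substituting into the one remaining equation that mentions z gives: times(times(node(node(a, 6, a), node(node(a, 6, a), node(a, 6, a), node(a, 6, a)), 6), e), node(a, 6, a)) =?= v. Substituting into the earlier bindings gives q := times(node(node(a, 6, a), node(node(a, 6, a), node(a, 6, a), node(a, 6, a)), 6), e), x2 := node(node(a, 6, a), node(node(a, 6, a), node(a, 6, a), node(a, 6, a)), 6).
Bind v := times(times(node(node(a, 6, a), node(node(a, 6, a), node(a, 6, a), node(a, 6, a)), 6), e), node(a, 6, a)); no other remaining equation mentions v.
Delete trivial equation times(5, e) =?= times(5, e).
MGU = { q -> times(node(node(a, 6, a), node(node(a, 6, a), node(a, 6, a), node(a, 6, a)), 6), e), x2 -> node(node(a, 6, a), node(node(a, 6, a), node(a, 6, a), node(a, 6, a)), 6), z -> node(a, 6, a), v -> times(times(node(node(a, 6, a), node(node(a, 6, a), node(a, 6, a), node(a, 6, a)), 6), e), node(a, 6, a)) }, so x2 -> node(node(a, 6, a), node(node(a, 6, a), node(a, 6, a), node(a, 6, a)), 6).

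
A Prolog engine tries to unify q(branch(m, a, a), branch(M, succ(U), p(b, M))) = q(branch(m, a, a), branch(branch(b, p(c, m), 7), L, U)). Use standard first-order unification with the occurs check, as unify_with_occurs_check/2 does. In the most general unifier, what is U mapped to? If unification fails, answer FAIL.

p(b, branch(b, p(c, m), 7))

Decompose q/2: branch(m, a, a) = branch(m, a, a),  branch(M, succ(U), p(b, M)) = branch(branch(b, p(c, m), 7), L, U).
Delete trivial equation branch(m, a, a) = branch(m, a, a).
Decompose branch/3: M = branch(b, p(c, m), 7),  succ(U) = L,  p(b, M) = U.
Bind M := branch(b, p(c, m), 7); substituting into the one remaining equation that mentions M gives: p(b, branch(b, p(c, m), 7)) = U.
Bind L := succ(U); no other remaining equation mentions L.
Bind U := p(b, branch(b, p(c, m), 7)). Substituting into the earlier binding gives L := succ(p(b, branch(b, p(c, m), 7))).
MGU = { M = branch(b, p(c, m), 7), L = succ(p(b, branch(b, p(c, m), 7))), U = p(b, branch(b, p(c, m), 7)) }, so U = p(b, branch(b, p(c, m), 7)).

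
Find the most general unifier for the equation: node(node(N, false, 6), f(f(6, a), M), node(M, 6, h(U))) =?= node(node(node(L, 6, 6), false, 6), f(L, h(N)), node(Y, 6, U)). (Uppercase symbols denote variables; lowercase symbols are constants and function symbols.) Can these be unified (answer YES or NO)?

NO

Decompose node/3: node(N, false, 6) =?= node(node(L, 6, 6), false, 6),  f(f(6, a), M) =?= f(L, h(N)),  node(M, 6, h(U)) =?= node(Y, 6, U).
Decompose node/3: N =?= node(L, 6, 6),  false =?= false,  6 =?= 6.
Bind N := node(L, 6, 6); substituting into the one remaining equation that mentions N gives: f(f(6, a), M) =?= f(L, h(node(L, 6, 6))).
Delete trivial equation false =?= false.
Delete trivial equation 6 =?= 6.
Decompose f/2: f(6, a) =?= L,  M =?= h(node(L, 6, 6)).
Bind L := f(6, a); substituting into the one remaining equation that mentions L gives: M =?= h(node(f(6, a), 6, 6)). Substituting into the earlier binding gives N := node(f(6, a), 6, 6).
Bind M := h(node(f(6, a), 6, 6)); substituting into the remaining equation gives: node(h(node(f(6, a), 6, 6)), 6, h(U)) =?= node(Y, 6, U).
Decompose node/3: h(node(f(6, a), 6, 6)) =?= Y,  6 =?= 6,  h(U) =?= U.
Bind Y := h(node(f(6, a), 6, 6)); no other remaining equation mentions Y.
Delete trivial equation 6 =?= 6.
Occurs check fails: U occurs in h(U); the equation U =?= h(U) has no finite solution.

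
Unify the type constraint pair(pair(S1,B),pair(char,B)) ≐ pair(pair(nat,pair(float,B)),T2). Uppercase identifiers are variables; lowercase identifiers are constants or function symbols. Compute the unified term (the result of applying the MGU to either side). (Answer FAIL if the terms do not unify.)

Decompose pair/2: pair(S1,B) ≐ pair(nat,pair(float,B)),  pair(char,B) ≐ T2.
Decompose pair/2: S1 ≐ nat,  B ≐ pair(float,B).
Bind S1 := nat; no other remaining equation mentions S1.
Occurs check fails: B occurs in pair(float,B); the equation B ≐ pair(float,B) has no finite solution.

FAIL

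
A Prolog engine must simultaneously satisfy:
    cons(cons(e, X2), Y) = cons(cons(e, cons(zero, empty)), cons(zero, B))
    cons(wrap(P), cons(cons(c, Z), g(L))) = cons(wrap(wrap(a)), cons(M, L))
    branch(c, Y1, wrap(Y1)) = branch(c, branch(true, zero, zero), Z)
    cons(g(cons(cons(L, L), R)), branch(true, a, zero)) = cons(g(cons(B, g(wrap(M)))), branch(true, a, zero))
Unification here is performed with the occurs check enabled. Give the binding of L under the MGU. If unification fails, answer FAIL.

FAIL

Decompose cons/2: cons(e, X2) = cons(e, cons(zero, empty)),  Y = cons(zero, B).
Decompose cons/2: e = e,  X2 = cons(zero, empty).
Delete trivial equation e = e.
Bind X2 := cons(zero, empty); no other remaining equation mentions X2.
Bind Y := cons(zero, B); no other remaining equation mentions Y.
Decompose cons/2: wrap(P) = wrap(wrap(a)),  cons(cons(c, Z), g(L)) = cons(M, L).
Decompose wrap/1: P = wrap(a).
Bind P := wrap(a); no other remaining equation mentions P.
Decompose cons/2: cons(c, Z) = M,  g(L) = L.
Bind M := cons(c, Z); substituting into the one remaining equation that mentions M gives: cons(g(cons(cons(L, L), R)), branch(true, a, zero)) = cons(g(cons(B, g(wrap(cons(c, Z))))), branch(true, a, zero)).
Occurs check fails: L occurs in g(L); the equation L = g(L) has no finite solution.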